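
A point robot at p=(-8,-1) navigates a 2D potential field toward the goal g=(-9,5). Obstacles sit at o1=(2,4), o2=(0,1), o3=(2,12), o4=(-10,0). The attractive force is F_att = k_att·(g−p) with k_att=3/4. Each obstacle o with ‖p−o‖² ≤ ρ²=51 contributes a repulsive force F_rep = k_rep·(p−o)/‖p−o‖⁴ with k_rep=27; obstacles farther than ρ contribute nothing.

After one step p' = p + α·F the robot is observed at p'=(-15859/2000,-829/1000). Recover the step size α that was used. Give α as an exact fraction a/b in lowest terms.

F_att = 3/4·(g−p) = 3/4·(-1,6) = (-0.7500,4.5000)
o1: d²=125 > ρ²=51 → inactive
o2: d²=68 > ρ²=51 → inactive
o3: d²=269 > ρ²=51 → inactive
o4: d²=5 ≤ ρ²=51; F_rep = 27·(2,-1)/5² = (2.1600,-1.0800)
F = F_att + ΣF_rep = (1.4100,3.4200)
Δp = p'−p = (0.0705,0.1710); α = Δx/Fx = (141/2000) / (141/100) = 1/20
check: Δy/Fy = (171/1000) / (171/50) = 1/20 ✓

α = 1/20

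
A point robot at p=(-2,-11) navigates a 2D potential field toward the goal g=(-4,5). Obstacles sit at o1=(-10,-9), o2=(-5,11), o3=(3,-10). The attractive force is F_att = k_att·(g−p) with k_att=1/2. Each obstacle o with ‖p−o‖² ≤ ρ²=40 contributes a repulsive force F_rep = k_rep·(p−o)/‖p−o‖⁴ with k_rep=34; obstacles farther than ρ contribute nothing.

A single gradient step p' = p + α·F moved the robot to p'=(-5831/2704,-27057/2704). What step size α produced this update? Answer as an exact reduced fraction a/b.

F_att = 1/2·(g−p) = 1/2·(-2,16) = (-1.0000,8.0000)
o1: d²=68 > ρ²=40 → inactive
o2: d²=493 > ρ²=40 → inactive
o3: d²=26 ≤ ρ²=40; F_rep = 34·(-5,-1)/26² = (-0.2515,-0.0503)
F = F_att + ΣF_rep = (-1.2515,7.9497)
Δp = p'−p = (-0.1564,0.9937); α = Δx/Fx = (-423/2704) / (-423/338) = 1/8
check: Δy/Fy = (2687/2704) / (2687/338) = 1/8 ✓

α = 1/8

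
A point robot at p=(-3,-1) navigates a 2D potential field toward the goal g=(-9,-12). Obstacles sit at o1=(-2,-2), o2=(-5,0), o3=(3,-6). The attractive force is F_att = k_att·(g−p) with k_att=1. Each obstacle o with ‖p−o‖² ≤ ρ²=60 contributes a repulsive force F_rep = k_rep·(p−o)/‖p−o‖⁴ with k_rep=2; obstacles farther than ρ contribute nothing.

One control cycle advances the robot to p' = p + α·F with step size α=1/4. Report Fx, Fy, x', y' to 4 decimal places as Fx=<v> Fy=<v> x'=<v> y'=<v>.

Fx=-6.3400 Fy=-10.5800 x'=-4.5850 y'=-3.6450

F_att = 1·(g−p) = 1·(-6,-11) = (-6.0000,-11.0000)
o1: d²=2 ≤ ρ²=60; F_rep = 2·(-1,1)/2² = (-0.5000,0.5000)
o2: d²=5 ≤ ρ²=60; F_rep = 2·(2,-1)/5² = (0.1600,-0.0800)
o3: d²=61 > ρ²=60 → inactive
F = F_att + ΣF_rep = (-6.3400,-10.5800)
p' = p + 1/4·F = (-4.5850,-3.6450)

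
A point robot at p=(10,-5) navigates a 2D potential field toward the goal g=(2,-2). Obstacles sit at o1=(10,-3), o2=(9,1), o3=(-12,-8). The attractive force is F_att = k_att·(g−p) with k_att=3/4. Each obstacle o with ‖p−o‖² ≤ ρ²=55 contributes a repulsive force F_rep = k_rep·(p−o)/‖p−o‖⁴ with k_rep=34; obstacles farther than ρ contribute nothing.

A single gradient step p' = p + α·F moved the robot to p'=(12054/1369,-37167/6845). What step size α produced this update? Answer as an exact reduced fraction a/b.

F_att = 3/4·(g−p) = 3/4·(-8,3) = (-6.0000,2.2500)
o1: d²=4 ≤ ρ²=55; F_rep = 34·(0,-2)/4² = (0.0000,-4.2500)
o2: d²=37 ≤ ρ²=55; F_rep = 34·(1,-6)/37² = (0.0248,-0.1490)
o3: d²=493 > ρ²=55 → inactive
F = F_att + ΣF_rep = (-5.9752,-2.1490)
Δp = p'−p = (-1.1950,-0.4298); α = Δx/Fx = (-1636/1369) / (-8180/1369) = 1/5
check: Δy/Fy = (-2942/6845) / (-2942/1369) = 1/5 ✓

α = 1/5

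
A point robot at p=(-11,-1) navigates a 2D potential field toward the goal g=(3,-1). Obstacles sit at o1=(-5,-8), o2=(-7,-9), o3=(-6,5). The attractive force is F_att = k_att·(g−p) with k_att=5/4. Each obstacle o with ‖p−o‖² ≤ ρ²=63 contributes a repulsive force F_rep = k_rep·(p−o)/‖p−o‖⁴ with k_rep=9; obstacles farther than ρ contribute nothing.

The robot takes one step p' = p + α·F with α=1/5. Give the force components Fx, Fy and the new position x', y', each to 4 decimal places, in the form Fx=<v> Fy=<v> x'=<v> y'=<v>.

F_att = 5/4·(g−p) = 5/4·(14,0) = (17.5000,0.0000)
o1: d²=85 > ρ²=63 → inactive
o2: d²=80 > ρ²=63 → inactive
o3: d²=61 ≤ ρ²=63; F_rep = 9·(-5,-6)/61² = (-0.0121,-0.0145)
F = F_att + ΣF_rep = (17.4879,-0.0145)
p' = p + 1/5·F = (-7.5024,-1.0029)

Fx=17.4879 Fy=-0.0145 x'=-7.5024 y'=-1.0029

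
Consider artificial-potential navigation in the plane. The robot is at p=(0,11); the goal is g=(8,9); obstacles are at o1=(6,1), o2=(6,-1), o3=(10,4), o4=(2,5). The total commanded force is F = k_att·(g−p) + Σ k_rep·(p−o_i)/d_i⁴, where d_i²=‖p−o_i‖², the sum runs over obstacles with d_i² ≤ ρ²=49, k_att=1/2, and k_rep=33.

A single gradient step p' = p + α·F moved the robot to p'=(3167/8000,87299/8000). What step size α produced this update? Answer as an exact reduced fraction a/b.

α = 1/10

F_att = 1/2·(g−p) = 1/2·(8,-2) = (4.0000,-1.0000)
o1: d²=136 > ρ²=49 → inactive
o2: d²=180 > ρ²=49 → inactive
o3: d²=149 > ρ²=49 → inactive
o4: d²=40 ≤ ρ²=49; F_rep = 33·(-2,6)/40² = (-0.0413,0.1237)
F = F_att + ΣF_rep = (3.9588,-0.8762)
Δp = p'−p = (0.3959,-0.0876); α = Δx/Fx = (3167/8000) / (3167/800) = 1/10
check: Δy/Fy = (-701/8000) / (-701/800) = 1/10 ✓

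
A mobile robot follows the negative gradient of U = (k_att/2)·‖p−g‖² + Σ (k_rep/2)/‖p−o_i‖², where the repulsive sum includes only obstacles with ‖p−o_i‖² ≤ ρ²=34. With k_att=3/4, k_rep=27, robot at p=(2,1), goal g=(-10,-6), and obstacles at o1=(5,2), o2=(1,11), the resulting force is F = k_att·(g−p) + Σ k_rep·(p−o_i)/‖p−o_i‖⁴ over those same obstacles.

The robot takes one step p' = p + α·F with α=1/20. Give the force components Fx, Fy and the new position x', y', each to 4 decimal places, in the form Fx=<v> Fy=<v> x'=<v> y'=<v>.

F_att = 3/4·(g−p) = 3/4·(-12,-7) = (-9.0000,-5.2500)
o1: d²=10 ≤ ρ²=34; F_rep = 27·(-3,-1)/10² = (-0.8100,-0.2700)
o2: d²=101 > ρ²=34 → inactive
F = F_att + ΣF_rep = (-9.8100,-5.5200)
p' = p + 1/20·F = (1.5095,0.7240)

Fx=-9.8100 Fy=-5.5200 x'=1.5095 y'=0.7240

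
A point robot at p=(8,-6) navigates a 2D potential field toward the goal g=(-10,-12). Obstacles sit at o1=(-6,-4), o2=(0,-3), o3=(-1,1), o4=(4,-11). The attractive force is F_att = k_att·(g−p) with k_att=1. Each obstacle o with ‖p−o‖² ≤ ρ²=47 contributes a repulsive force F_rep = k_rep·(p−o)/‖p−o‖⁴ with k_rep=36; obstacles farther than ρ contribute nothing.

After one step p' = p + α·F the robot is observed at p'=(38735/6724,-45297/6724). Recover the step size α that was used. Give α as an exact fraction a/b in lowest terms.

F_att = 1·(g−p) = 1·(-18,-6) = (-18.0000,-6.0000)
o1: d²=200 > ρ²=47 → inactive
o2: d²=73 > ρ²=47 → inactive
o3: d²=130 > ρ²=47 → inactive
o4: d²=41 ≤ ρ²=47; F_rep = 36·(4,5)/41² = (0.0857,0.1071)
F = F_att + ΣF_rep = (-17.9143,-5.8929)
Δp = p'−p = (-2.2393,-0.7366); α = Δx/Fx = (-15057/6724) / (-30114/1681) = 1/8
check: Δy/Fy = (-4953/6724) / (-9906/1681) = 1/8 ✓

α = 1/8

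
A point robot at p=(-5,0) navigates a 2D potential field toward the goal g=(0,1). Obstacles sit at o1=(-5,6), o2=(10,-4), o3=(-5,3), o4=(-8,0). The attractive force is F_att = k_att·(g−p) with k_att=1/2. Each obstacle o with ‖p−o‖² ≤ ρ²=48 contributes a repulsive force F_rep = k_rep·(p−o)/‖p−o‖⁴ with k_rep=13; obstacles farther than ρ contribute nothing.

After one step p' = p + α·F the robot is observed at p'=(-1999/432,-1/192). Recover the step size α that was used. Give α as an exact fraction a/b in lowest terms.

F_att = 1/2·(g−p) = 1/2·(5,1) = (2.5000,0.5000)
o1: d²=36 ≤ ρ²=48; F_rep = 13·(0,-6)/36² = (0.0000,-0.0602)
o2: d²=241 > ρ²=48 → inactive
o3: d²=9 ≤ ρ²=48; F_rep = 13·(0,-3)/9² = (0.0000,-0.4815)
o4: d²=9 ≤ ρ²=48; F_rep = 13·(3,0)/9² = (0.4815,0.0000)
F = F_att + ΣF_rep = (2.9815,-0.0417)
Δp = p'−p = (0.3727,-0.0052); α = Δx/Fx = (161/432) / (161/54) = 1/8
check: Δy/Fy = (-1/192) / (-1/24) = 1/8 ✓

α = 1/8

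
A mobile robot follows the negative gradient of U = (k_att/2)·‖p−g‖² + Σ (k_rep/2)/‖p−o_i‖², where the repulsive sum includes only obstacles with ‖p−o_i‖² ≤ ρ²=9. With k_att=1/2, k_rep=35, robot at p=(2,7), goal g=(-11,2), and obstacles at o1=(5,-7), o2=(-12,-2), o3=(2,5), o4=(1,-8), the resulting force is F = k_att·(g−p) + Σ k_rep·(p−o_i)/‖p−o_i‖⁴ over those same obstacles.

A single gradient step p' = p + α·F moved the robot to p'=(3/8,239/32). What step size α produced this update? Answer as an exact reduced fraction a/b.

α = 1/4

F_att = 1/2·(g−p) = 1/2·(-13,-5) = (-6.5000,-2.5000)
o1: d²=205 > ρ²=9 → inactive
o2: d²=277 > ρ²=9 → inactive
o3: d²=4 ≤ ρ²=9; F_rep = 35·(0,2)/4² = (0.0000,4.3750)
o4: d²=226 > ρ²=9 → inactive
F = F_att + ΣF_rep = (-6.5000,1.8750)
Δp = p'−p = (-1.6250,0.4688); α = Δx/Fx = (-13/8) / (-13/2) = 1/4
check: Δy/Fy = (15/32) / (15/8) = 1/4 ✓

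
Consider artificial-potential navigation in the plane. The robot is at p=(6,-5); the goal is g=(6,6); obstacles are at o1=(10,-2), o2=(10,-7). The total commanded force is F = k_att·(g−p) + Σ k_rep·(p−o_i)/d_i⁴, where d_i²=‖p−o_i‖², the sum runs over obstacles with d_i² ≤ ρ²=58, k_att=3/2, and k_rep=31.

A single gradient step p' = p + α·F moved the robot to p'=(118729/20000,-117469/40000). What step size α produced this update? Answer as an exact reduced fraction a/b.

α = 1/8

F_att = 3/2·(g−p) = 3/2·(0,11) = (0.0000,16.5000)
o1: d²=25 ≤ ρ²=58; F_rep = 31·(-4,-3)/25² = (-0.1984,-0.1488)
o2: d²=20 ≤ ρ²=58; F_rep = 31·(-4,2)/20² = (-0.3100,0.1550)
F = F_att + ΣF_rep = (-0.5084,16.5062)
Δp = p'−p = (-0.0635,2.0633); α = Δx/Fx = (-1271/20000) / (-1271/2500) = 1/8
check: Δy/Fy = (82531/40000) / (82531/5000) = 1/8 ✓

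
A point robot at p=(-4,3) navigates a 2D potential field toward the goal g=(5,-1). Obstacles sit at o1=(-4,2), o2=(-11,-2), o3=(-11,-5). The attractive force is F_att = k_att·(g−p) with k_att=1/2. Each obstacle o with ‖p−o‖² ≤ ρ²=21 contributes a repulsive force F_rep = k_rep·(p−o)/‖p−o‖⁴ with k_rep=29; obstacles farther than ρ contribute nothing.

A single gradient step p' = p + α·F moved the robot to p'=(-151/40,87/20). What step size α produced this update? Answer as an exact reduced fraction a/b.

F_att = 1/2·(g−p) = 1/2·(9,-4) = (4.5000,-2.0000)
o1: d²=1 ≤ ρ²=21; F_rep = 29·(0,1)/1² = (0.0000,29.0000)
o2: d²=74 > ρ²=21 → inactive
o3: d²=113 > ρ²=21 → inactive
F = F_att + ΣF_rep = (4.5000,27.0000)
Δp = p'−p = (0.2250,1.3500); α = Δx/Fx = (9/40) / (9/2) = 1/20
check: Δy/Fy = (27/20) / (27) = 1/20 ✓

α = 1/20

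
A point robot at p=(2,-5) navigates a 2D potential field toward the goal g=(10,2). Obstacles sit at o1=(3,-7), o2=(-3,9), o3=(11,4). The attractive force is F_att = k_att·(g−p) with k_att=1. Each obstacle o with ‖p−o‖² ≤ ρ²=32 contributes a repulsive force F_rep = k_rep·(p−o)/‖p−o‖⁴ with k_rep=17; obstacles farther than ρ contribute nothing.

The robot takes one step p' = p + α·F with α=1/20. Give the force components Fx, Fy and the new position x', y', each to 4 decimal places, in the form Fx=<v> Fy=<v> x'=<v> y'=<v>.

F_att = 1·(g−p) = 1·(8,7) = (8.0000,7.0000)
o1: d²=5 ≤ ρ²=32; F_rep = 17·(-1,2)/5² = (-0.6800,1.3600)
o2: d²=221 > ρ²=32 → inactive
o3: d²=162 > ρ²=32 → inactive
F = F_att + ΣF_rep = (7.3200,8.3600)
p' = p + 1/20·F = (2.3660,-4.5820)

Fx=7.3200 Fy=8.3600 x'=2.3660 y'=-4.5820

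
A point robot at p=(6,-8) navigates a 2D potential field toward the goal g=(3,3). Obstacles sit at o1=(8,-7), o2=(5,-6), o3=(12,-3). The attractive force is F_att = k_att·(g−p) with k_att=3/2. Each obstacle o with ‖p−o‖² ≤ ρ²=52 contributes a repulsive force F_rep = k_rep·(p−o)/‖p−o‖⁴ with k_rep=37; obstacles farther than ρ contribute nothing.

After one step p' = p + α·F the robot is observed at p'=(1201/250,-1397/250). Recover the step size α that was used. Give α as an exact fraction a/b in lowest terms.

F_att = 3/2·(g−p) = 3/2·(-3,11) = (-4.5000,16.5000)
o1: d²=5 ≤ ρ²=52; F_rep = 37·(-2,-1)/5² = (-2.9600,-1.4800)
o2: d²=5 ≤ ρ²=52; F_rep = 37·(1,-2)/5² = (1.4800,-2.9600)
o3: d²=61 > ρ²=52 → inactive
F = F_att + ΣF_rep = (-5.9800,12.0600)
Δp = p'−p = (-1.1960,2.4120); α = Δx/Fx = (-299/250) / (-299/50) = 1/5
check: Δy/Fy = (603/250) / (603/50) = 1/5 ✓

α = 1/5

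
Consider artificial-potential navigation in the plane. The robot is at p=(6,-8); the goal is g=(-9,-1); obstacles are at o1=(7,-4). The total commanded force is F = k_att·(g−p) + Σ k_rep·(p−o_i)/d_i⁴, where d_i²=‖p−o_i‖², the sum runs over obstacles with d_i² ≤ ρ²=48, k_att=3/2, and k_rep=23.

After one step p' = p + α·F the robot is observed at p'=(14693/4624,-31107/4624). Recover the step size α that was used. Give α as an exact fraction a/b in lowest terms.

α = 1/8

F_att = 3/2·(g−p) = 3/2·(-15,7) = (-22.5000,10.5000)
o1: d²=17 ≤ ρ²=48; F_rep = 23·(-1,-4)/17² = (-0.0796,-0.3183)
F = F_att + ΣF_rep = (-22.5796,10.1817)
Δp = p'−p = (-2.8224,1.2727); α = Δx/Fx = (-13051/4624) / (-13051/578) = 1/8
check: Δy/Fy = (5885/4624) / (5885/578) = 1/8 ✓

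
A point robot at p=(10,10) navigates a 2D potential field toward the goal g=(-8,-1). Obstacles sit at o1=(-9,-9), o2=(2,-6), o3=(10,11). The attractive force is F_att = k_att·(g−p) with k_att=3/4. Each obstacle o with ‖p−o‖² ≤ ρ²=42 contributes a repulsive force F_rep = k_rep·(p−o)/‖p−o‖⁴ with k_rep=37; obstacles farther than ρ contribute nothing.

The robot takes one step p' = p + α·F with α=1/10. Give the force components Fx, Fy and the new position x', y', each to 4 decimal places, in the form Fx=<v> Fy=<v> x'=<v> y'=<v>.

Fx=-13.5000 Fy=-45.2500 x'=8.6500 y'=5.4750

F_att = 3/4·(g−p) = 3/4·(-18,-11) = (-13.5000,-8.2500)
o1: d²=722 > ρ²=42 → inactive
o2: d²=320 > ρ²=42 → inactive
o3: d²=1 ≤ ρ²=42; F_rep = 37·(0,-1)/1² = (0.0000,-37.0000)
F = F_att + ΣF_rep = (-13.5000,-45.2500)
p' = p + 1/10·F = (8.6500,5.4750)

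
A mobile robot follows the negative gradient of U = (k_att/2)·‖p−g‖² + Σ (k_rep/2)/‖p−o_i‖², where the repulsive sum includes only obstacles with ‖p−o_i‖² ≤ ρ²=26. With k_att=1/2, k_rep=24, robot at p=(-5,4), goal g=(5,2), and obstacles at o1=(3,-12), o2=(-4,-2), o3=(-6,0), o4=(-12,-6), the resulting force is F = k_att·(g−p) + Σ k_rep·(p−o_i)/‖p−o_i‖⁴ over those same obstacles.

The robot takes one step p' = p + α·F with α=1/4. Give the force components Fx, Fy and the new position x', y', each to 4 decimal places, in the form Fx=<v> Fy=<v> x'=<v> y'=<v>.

F_att = 1/2·(g−p) = 1/2·(10,-2) = (5.0000,-1.0000)
o1: d²=320 > ρ²=26 → inactive
o2: d²=37 > ρ²=26 → inactive
o3: d²=17 ≤ ρ²=26; F_rep = 24·(1,4)/17² = (0.0830,0.3322)
o4: d²=149 > ρ²=26 → inactive
F = F_att + ΣF_rep = (5.0830,-0.6678)
p' = p + 1/4·F = (-3.7292,3.8330)

Fx=5.0830 Fy=-0.6678 x'=-3.7292 y'=3.8330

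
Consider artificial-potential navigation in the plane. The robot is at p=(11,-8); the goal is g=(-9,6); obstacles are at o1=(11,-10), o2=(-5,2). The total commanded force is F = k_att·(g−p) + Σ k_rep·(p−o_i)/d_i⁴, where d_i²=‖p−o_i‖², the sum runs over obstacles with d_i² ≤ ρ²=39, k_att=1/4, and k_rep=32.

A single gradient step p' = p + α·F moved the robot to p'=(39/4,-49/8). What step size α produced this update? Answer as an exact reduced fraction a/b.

α = 1/4

F_att = 1/4·(g−p) = 1/4·(-20,14) = (-5.0000,3.5000)
o1: d²=4 ≤ ρ²=39; F_rep = 32·(0,2)/4² = (0.0000,4.0000)
o2: d²=356 > ρ²=39 → inactive
F = F_att + ΣF_rep = (-5.0000,7.5000)
Δp = p'−p = (-1.2500,1.8750); α = Δx/Fx = (-5/4) / (-5) = 1/4
check: Δy/Fy = (15/8) / (15/2) = 1/4 ✓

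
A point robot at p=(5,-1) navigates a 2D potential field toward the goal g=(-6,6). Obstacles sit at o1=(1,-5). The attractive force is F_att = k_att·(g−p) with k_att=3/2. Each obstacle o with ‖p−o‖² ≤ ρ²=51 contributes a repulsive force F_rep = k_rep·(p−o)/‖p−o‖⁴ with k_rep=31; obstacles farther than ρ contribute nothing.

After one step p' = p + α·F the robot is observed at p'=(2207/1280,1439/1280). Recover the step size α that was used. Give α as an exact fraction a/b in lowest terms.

F_att = 3/2·(g−p) = 3/2·(-11,7) = (-16.5000,10.5000)
o1: d²=32 ≤ ρ²=51; F_rep = 31·(4,4)/32² = (0.1211,0.1211)
F = F_att + ΣF_rep = (-16.3789,10.6211)
Δp = p'−p = (-3.2758,2.1242); α = Δx/Fx = (-4193/1280) / (-4193/256) = 1/5
check: Δy/Fy = (2719/1280) / (2719/256) = 1/5 ✓

α = 1/5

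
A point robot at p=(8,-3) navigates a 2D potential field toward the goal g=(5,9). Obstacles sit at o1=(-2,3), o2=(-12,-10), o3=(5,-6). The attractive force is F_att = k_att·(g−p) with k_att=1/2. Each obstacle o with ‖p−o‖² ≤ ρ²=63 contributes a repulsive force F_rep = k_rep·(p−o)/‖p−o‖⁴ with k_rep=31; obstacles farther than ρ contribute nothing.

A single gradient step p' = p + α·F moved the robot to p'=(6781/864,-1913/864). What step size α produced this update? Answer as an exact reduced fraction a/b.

F_att = 1/2·(g−p) = 1/2·(-3,12) = (-1.5000,6.0000)
o1: d²=136 > ρ²=63 → inactive
o2: d²=449 > ρ²=63 → inactive
o3: d²=18 ≤ ρ²=63; F_rep = 31·(3,3)/18² = (0.2870,0.2870)
F = F_att + ΣF_rep = (-1.2130,6.2870)
Δp = p'−p = (-0.1516,0.7859); α = Δx/Fx = (-131/864) / (-131/108) = 1/8
check: Δy/Fy = (679/864) / (679/108) = 1/8 ✓

α = 1/8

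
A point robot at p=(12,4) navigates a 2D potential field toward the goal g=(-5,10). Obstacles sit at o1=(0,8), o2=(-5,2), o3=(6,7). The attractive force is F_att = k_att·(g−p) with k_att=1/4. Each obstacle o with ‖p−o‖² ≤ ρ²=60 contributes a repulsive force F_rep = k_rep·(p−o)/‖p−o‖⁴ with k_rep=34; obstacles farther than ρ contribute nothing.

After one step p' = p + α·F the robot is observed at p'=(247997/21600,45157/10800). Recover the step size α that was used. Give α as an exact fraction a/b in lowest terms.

α = 1/8

F_att = 1/4·(g−p) = 1/4·(-17,6) = (-4.2500,1.5000)
o1: d²=160 > ρ²=60 → inactive
o2: d²=293 > ρ²=60 → inactive
o3: d²=45 ≤ ρ²=60; F_rep = 34·(6,-3)/45² = (0.1007,-0.0504)
F = F_att + ΣF_rep = (-4.1493,1.4496)
Δp = p'−p = (-0.5187,0.1812); α = Δx/Fx = (-11203/21600) / (-11203/2700) = 1/8
check: Δy/Fy = (1957/10800) / (1957/1350) = 1/8 ✓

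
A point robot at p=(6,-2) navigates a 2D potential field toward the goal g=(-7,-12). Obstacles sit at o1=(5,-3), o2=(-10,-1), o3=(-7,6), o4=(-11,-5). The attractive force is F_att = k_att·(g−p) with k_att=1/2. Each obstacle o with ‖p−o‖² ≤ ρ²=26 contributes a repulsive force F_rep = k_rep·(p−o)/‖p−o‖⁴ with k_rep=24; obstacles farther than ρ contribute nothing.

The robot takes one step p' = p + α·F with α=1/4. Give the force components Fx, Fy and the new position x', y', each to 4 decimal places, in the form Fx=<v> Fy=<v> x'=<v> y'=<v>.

F_att = 1/2·(g−p) = 1/2·(-13,-10) = (-6.5000,-5.0000)
o1: d²=2 ≤ ρ²=26; F_rep = 24·(1,1)/2² = (6.0000,6.0000)
o2: d²=257 > ρ²=26 → inactive
o3: d²=233 > ρ²=26 → inactive
o4: d²=298 > ρ²=26 → inactive
F = F_att + ΣF_rep = (-0.5000,1.0000)
p' = p + 1/4·F = (5.8750,-1.7500)

Fx=-0.5000 Fy=1.0000 x'=5.8750 y'=-1.7500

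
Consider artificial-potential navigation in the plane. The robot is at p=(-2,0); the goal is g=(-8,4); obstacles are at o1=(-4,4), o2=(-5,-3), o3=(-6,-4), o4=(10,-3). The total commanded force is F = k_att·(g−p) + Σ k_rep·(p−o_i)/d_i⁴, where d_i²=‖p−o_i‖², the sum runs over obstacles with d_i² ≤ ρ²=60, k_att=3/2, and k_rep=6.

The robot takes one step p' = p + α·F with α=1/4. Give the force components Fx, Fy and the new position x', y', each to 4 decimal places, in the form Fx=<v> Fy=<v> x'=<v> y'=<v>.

F_att = 3/2·(g−p) = 3/2·(-6,4) = (-9.0000,6.0000)
o1: d²=20 ≤ ρ²=60; F_rep = 6·(2,-4)/20² = (0.0300,-0.0600)
o2: d²=18 ≤ ρ²=60; F_rep = 6·(3,3)/18² = (0.0556,0.0556)
o3: d²=32 ≤ ρ²=60; F_rep = 6·(4,4)/32² = (0.0234,0.0234)
o4: d²=153 > ρ²=60 → inactive
F = F_att + ΣF_rep = (-8.8910,6.0190)
p' = p + 1/4·F = (-4.2228,1.5047)

Fx=-8.8910 Fy=6.0190 x'=-4.2228 y'=1.5047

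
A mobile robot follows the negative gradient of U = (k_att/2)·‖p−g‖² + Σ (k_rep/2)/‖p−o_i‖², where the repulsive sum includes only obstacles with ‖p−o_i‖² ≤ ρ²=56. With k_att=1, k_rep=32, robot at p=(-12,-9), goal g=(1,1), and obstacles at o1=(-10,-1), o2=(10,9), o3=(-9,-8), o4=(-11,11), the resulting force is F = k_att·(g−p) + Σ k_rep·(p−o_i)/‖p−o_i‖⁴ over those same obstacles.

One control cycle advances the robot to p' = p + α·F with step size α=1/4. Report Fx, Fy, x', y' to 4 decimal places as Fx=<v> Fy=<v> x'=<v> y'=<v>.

F_att = 1·(g−p) = 1·(13,10) = (13.0000,10.0000)
o1: d²=68 > ρ²=56 → inactive
o2: d²=808 > ρ²=56 → inactive
o3: d²=10 ≤ ρ²=56; F_rep = 32·(-3,-1)/10² = (-0.9600,-0.3200)
o4: d²=401 > ρ²=56 → inactive
F = F_att + ΣF_rep = (12.0400,9.6800)
p' = p + 1/4·F = (-8.9900,-6.5800)

Fx=12.0400 Fy=9.6800 x'=-8.9900 y'=-6.5800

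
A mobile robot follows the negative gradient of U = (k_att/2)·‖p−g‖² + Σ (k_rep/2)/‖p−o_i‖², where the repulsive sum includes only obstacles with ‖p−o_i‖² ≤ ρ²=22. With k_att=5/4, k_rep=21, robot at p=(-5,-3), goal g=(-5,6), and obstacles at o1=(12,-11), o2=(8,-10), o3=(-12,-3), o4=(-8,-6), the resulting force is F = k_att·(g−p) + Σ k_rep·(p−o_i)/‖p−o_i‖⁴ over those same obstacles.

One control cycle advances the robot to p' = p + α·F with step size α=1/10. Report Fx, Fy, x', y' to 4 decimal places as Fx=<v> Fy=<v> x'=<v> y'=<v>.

Fx=0.1944 Fy=11.4444 x'=-4.9806 y'=-1.8556

F_att = 5/4·(g−p) = 5/4·(0,9) = (0.0000,11.2500)
o1: d²=353 > ρ²=22 → inactive
o2: d²=218 > ρ²=22 → inactive
o3: d²=49 > ρ²=22 → inactive
o4: d²=18 ≤ ρ²=22; F_rep = 21·(3,3)/18² = (0.1944,0.1944)
F = F_att + ΣF_rep = (0.1944,11.4444)
p' = p + 1/10·F = (-4.9806,-1.8556)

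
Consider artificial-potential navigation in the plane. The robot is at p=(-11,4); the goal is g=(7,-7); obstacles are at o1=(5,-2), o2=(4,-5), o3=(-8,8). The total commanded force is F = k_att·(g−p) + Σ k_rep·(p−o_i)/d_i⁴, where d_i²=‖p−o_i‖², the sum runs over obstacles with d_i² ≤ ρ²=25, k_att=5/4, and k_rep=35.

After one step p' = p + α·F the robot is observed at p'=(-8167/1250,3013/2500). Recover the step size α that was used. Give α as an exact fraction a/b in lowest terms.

F_att = 5/4·(g−p) = 5/4·(18,-11) = (22.5000,-13.7500)
o1: d²=292 > ρ²=25 → inactive
o2: d²=306 > ρ²=25 → inactive
o3: d²=25 ≤ ρ²=25; F_rep = 35·(-3,-4)/25² = (-0.1680,-0.2240)
F = F_att + ΣF_rep = (22.3320,-13.9740)
Δp = p'−p = (4.4664,-2.7948); α = Δx/Fx = (5583/1250) / (5583/250) = 1/5
check: Δy/Fy = (-6987/2500) / (-6987/500) = 1/5 ✓

α = 1/5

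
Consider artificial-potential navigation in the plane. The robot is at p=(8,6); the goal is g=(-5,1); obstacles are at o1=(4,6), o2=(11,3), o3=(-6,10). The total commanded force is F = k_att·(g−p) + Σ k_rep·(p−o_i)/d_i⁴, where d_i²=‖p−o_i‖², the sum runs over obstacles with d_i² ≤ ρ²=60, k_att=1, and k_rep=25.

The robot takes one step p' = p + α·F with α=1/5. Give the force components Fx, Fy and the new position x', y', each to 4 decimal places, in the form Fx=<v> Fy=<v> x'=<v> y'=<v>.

F_att = 1·(g−p) = 1·(-13,-5) = (-13.0000,-5.0000)
o1: d²=16 ≤ ρ²=60; F_rep = 25·(4,0)/16² = (0.3906,0.0000)
o2: d²=18 ≤ ρ²=60; F_rep = 25·(-3,3)/18² = (-0.2315,0.2315)
o3: d²=212 > ρ²=60 → inactive
F = F_att + ΣF_rep = (-12.8409,-4.7685)
p' = p + 1/5·F = (5.4318,5.0463)

Fx=-12.8409 Fy=-4.7685 x'=5.4318 y'=5.0463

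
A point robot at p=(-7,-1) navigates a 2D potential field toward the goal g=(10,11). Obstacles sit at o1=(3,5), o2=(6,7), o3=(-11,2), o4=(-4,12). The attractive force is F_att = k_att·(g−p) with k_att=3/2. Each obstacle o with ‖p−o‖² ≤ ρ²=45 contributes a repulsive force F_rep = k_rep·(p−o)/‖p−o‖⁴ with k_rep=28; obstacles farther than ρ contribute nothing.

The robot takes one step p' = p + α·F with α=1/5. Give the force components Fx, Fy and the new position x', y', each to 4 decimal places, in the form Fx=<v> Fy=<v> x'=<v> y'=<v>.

Fx=25.6792 Fy=17.8656 x'=-1.8642 y'=2.5731

F_att = 3/2·(g−p) = 3/2·(17,12) = (25.5000,18.0000)
o1: d²=136 > ρ²=45 → inactive
o2: d²=233 > ρ²=45 → inactive
o3: d²=25 ≤ ρ²=45; F_rep = 28·(4,-3)/25² = (0.1792,-0.1344)
o4: d²=178 > ρ²=45 → inactive
F = F_att + ΣF_rep = (25.6792,17.8656)
p' = p + 1/5·F = (-1.8642,2.5731)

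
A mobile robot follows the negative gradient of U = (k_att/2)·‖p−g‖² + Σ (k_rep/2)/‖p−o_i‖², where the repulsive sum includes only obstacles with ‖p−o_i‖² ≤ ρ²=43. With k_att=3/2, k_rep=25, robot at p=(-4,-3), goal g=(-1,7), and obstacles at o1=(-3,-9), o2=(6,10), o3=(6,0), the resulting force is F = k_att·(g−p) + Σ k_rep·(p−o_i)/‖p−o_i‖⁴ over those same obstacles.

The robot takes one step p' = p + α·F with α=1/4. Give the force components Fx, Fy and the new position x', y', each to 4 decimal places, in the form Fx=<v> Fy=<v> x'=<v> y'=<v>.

F_att = 3/2·(g−p) = 3/2·(3,10) = (4.5000,15.0000)
o1: d²=37 ≤ ρ²=43; F_rep = 25·(-1,6)/37² = (-0.0183,0.1096)
o2: d²=269 > ρ²=43 → inactive
o3: d²=109 > ρ²=43 → inactive
F = F_att + ΣF_rep = (4.4817,15.1096)
p' = p + 1/4·F = (-2.8796,0.7774)

Fx=4.4817 Fy=15.1096 x'=-2.8796 y'=0.7774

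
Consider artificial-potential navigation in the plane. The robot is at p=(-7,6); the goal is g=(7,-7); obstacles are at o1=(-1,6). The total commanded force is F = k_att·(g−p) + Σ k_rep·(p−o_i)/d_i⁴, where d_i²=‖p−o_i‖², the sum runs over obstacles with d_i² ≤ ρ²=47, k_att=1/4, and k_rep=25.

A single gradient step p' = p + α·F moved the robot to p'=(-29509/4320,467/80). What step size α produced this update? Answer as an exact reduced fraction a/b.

F_att = 1/4·(g−p) = 1/4·(14,-13) = (3.5000,-3.2500)
o1: d²=36 ≤ ρ²=47; F_rep = 25·(-6,0)/36² = (-0.1157,0.0000)
F = F_att + ΣF_rep = (3.3843,-3.2500)
Δp = p'−p = (0.1692,-0.1625); α = Δx/Fx = (731/4320) / (731/216) = 1/20
check: Δy/Fy = (-13/80) / (-13/4) = 1/20 ✓

α = 1/20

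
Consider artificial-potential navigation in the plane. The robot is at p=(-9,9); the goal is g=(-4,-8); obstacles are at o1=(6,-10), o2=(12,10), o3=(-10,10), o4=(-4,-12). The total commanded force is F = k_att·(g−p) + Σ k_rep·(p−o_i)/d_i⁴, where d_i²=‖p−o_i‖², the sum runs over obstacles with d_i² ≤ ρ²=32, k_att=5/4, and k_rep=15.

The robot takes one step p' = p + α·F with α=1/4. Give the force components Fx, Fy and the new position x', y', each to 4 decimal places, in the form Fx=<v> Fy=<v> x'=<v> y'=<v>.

Fx=10.0000 Fy=-25.0000 x'=-6.5000 y'=2.7500

F_att = 5/4·(g−p) = 5/4·(5,-17) = (6.2500,-21.2500)
o1: d²=586 > ρ²=32 → inactive
o2: d²=442 > ρ²=32 → inactive
o3: d²=2 ≤ ρ²=32; F_rep = 15·(1,-1)/2² = (3.7500,-3.7500)
o4: d²=466 > ρ²=32 → inactive
F = F_att + ΣF_rep = (10.0000,-25.0000)
p' = p + 1/4·F = (-6.5000,2.7500)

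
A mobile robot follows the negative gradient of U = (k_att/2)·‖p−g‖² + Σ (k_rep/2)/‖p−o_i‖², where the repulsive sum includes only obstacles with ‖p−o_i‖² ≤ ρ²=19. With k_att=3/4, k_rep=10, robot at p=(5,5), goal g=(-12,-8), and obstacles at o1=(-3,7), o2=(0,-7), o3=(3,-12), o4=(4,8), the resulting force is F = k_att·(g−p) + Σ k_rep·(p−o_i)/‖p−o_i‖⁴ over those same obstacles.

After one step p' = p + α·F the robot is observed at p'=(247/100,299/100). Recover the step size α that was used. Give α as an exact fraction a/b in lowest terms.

F_att = 3/4·(g−p) = 3/4·(-17,-13) = (-12.7500,-9.7500)
o1: d²=68 > ρ²=19 → inactive
o2: d²=169 > ρ²=19 → inactive
o3: d²=293 > ρ²=19 → inactive
o4: d²=10 ≤ ρ²=19; F_rep = 10·(1,-3)/10² = (0.1000,-0.3000)
F = F_att + ΣF_rep = (-12.6500,-10.0500)
Δp = p'−p = (-2.5300,-2.0100); α = Δx/Fx = (-253/100) / (-253/20) = 1/5
check: Δy/Fy = (-201/100) / (-201/20) = 1/5 ✓

α = 1/5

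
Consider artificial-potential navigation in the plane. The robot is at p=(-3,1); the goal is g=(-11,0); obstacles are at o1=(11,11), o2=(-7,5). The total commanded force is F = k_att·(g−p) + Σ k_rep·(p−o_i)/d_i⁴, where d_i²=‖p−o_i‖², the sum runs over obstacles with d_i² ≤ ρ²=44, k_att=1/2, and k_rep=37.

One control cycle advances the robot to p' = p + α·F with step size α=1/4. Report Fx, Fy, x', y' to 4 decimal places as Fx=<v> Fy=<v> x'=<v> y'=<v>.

Fx=-3.8555 Fy=-0.6445 x'=-3.9639 y'=0.8389

F_att = 1/2·(g−p) = 1/2·(-8,-1) = (-4.0000,-0.5000)
o1: d²=296 > ρ²=44 → inactive
o2: d²=32 ≤ ρ²=44; F_rep = 37·(4,-4)/32² = (0.1445,-0.1445)
F = F_att + ΣF_rep = (-3.8555,-0.6445)
p' = p + 1/4·F = (-3.9639,0.8389)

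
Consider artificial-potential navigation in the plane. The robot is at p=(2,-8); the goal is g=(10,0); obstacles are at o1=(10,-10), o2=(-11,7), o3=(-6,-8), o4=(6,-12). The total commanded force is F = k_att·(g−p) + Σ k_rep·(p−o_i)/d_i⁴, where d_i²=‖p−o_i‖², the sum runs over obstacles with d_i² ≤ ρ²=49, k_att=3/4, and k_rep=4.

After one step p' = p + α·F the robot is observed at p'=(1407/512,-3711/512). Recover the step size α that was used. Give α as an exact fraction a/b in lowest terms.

α = 1/8

F_att = 3/4·(g−p) = 3/4·(8,8) = (6.0000,6.0000)
o1: d²=68 > ρ²=49 → inactive
o2: d²=394 > ρ²=49 → inactive
o3: d²=64 > ρ²=49 → inactive
o4: d²=32 ≤ ρ²=49; F_rep = 4·(-4,4)/32² = (-0.0156,0.0156)
F = F_att + ΣF_rep = (5.9844,6.0156)
Δp = p'−p = (0.7480,0.7520); α = Δx/Fx = (383/512) / (383/64) = 1/8
check: Δy/Fy = (385/512) / (385/64) = 1/8 ✓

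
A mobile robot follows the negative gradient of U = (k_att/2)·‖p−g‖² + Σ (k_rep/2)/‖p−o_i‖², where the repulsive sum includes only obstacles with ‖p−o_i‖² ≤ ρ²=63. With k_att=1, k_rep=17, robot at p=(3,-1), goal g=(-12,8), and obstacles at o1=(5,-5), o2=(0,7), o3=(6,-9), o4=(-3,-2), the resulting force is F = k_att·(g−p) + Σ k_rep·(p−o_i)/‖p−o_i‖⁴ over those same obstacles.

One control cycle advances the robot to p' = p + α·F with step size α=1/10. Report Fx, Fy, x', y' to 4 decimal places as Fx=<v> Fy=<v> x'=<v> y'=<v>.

Fx=-15.0105 Fy=9.1824 x'=1.4990 y'=-0.0818

F_att = 1·(g−p) = 1·(-15,9) = (-15.0000,9.0000)
o1: d²=20 ≤ ρ²=63; F_rep = 17·(-2,4)/20² = (-0.0850,0.1700)
o2: d²=73 > ρ²=63 → inactive
o3: d²=73 > ρ²=63 → inactive
o4: d²=37 ≤ ρ²=63; F_rep = 17·(6,1)/37² = (0.0745,0.0124)
F = F_att + ΣF_rep = (-15.0105,9.1824)
p' = p + 1/10·F = (1.4990,-0.0818)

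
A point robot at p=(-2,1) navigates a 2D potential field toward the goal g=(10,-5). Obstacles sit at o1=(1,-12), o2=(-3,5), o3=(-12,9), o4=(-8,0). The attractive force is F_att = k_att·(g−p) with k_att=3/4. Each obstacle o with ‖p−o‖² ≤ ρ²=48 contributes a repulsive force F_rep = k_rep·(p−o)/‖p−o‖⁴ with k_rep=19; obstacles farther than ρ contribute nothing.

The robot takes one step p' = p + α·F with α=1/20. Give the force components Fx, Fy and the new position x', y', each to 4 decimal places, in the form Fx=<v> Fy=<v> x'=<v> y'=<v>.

F_att = 3/4·(g−p) = 3/4·(12,-6) = (9.0000,-4.5000)
o1: d²=178 > ρ²=48 → inactive
o2: d²=17 ≤ ρ²=48; F_rep = 19·(1,-4)/17² = (0.0657,-0.2630)
o3: d²=164 > ρ²=48 → inactive
o4: d²=37 ≤ ρ²=48; F_rep = 19·(6,1)/37² = (0.0833,0.0139)
F = F_att + ΣF_rep = (9.1490,-4.7491)
p' = p + 1/20·F = (-1.5425,0.7625)

Fx=9.1490 Fy=-4.7491 x'=-1.5425 y'=0.7625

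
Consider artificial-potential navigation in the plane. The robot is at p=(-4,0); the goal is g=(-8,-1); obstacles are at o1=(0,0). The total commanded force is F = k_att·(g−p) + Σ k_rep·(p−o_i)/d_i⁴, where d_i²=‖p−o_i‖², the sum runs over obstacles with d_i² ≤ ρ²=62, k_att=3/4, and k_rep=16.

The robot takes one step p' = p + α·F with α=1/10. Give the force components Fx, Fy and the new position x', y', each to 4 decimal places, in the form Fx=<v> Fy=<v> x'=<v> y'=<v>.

F_att = 3/4·(g−p) = 3/4·(-4,-1) = (-3.0000,-0.7500)
o1: d²=16 ≤ ρ²=62; F_rep = 16·(-4,0)/16² = (-0.2500,0.0000)
F = F_att + ΣF_rep = (-3.2500,-0.7500)
p' = p + 1/10·F = (-4.3250,-0.0750)

Fx=-3.2500 Fy=-0.7500 x'=-4.3250 y'=-0.0750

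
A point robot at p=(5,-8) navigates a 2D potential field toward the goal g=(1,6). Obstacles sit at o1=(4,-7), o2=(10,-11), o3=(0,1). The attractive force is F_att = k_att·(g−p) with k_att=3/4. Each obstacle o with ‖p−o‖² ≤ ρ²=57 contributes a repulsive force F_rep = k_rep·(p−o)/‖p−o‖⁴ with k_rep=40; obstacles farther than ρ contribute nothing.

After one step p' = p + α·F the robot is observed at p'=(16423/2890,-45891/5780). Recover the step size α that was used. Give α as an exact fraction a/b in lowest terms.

α = 1/10

F_att = 3/4·(g−p) = 3/4·(-4,14) = (-3.0000,10.5000)
o1: d²=2 ≤ ρ²=57; F_rep = 40·(1,-1)/2² = (10.0000,-10.0000)
o2: d²=34 ≤ ρ²=57; F_rep = 40·(-5,3)/34² = (-0.1730,0.1038)
o3: d²=106 > ρ²=57 → inactive
F = F_att + ΣF_rep = (6.8270,0.6038)
Δp = p'−p = (0.6827,0.0604); α = Δx/Fx = (1973/2890) / (1973/289) = 1/10
check: Δy/Fy = (349/5780) / (349/578) = 1/10 ✓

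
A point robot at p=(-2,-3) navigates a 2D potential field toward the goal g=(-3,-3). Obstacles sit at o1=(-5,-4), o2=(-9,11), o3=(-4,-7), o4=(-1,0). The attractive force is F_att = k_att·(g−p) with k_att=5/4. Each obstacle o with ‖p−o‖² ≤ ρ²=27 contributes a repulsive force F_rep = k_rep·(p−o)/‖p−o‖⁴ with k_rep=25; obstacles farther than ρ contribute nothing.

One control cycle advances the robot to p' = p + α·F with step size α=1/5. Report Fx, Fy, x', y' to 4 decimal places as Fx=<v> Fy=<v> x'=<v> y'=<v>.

F_att = 5/4·(g−p) = 5/4·(-1,0) = (-1.2500,0.0000)
o1: d²=10 ≤ ρ²=27; F_rep = 25·(3,1)/10² = (0.7500,0.2500)
o2: d²=245 > ρ²=27 → inactive
o3: d²=20 ≤ ρ²=27; F_rep = 25·(2,4)/20² = (0.1250,0.2500)
o4: d²=10 ≤ ρ²=27; F_rep = 25·(-1,-3)/10² = (-0.2500,-0.7500)
F = F_att + ΣF_rep = (-0.6250,-0.2500)
p' = p + 1/5·F = (-2.1250,-3.0500)

Fx=-0.6250 Fy=-0.2500 x'=-2.1250 y'=-3.0500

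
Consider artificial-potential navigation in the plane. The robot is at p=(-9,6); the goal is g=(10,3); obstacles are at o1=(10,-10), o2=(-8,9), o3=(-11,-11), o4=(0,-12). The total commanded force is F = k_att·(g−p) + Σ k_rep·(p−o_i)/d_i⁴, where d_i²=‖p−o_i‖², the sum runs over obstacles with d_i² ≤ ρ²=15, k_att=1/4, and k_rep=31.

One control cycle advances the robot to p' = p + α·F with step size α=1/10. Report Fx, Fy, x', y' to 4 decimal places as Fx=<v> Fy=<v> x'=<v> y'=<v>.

F_att = 1/4·(g−p) = 1/4·(19,-3) = (4.7500,-0.7500)
o1: d²=617 > ρ²=15 → inactive
o2: d²=10 ≤ ρ²=15; F_rep = 31·(-1,-3)/10² = (-0.3100,-0.9300)
o3: d²=293 > ρ²=15 → inactive
o4: d²=405 > ρ²=15 → inactive
F = F_att + ΣF_rep = (4.4400,-1.6800)
p' = p + 1/10·F = (-8.5560,5.8320)

Fx=4.4400 Fy=-1.6800 x'=-8.5560 y'=5.8320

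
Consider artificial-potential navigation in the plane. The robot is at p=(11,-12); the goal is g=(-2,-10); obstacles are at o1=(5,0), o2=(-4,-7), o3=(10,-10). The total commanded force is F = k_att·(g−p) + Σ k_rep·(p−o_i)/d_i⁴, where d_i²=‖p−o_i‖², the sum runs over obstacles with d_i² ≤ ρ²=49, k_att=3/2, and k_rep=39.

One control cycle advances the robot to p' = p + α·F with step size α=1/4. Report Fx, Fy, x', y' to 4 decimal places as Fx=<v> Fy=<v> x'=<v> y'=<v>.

Fx=-17.9400 Fy=-0.1200 x'=6.5150 y'=-12.0300

F_att = 3/2·(g−p) = 3/2·(-13,2) = (-19.5000,3.0000)
o1: d²=180 > ρ²=49 → inactive
o2: d²=250 > ρ²=49 → inactive
o3: d²=5 ≤ ρ²=49; F_rep = 39·(1,-2)/5² = (1.5600,-3.1200)
F = F_att + ΣF_rep = (-17.9400,-0.1200)
p' = p + 1/4·F = (6.5150,-12.0300)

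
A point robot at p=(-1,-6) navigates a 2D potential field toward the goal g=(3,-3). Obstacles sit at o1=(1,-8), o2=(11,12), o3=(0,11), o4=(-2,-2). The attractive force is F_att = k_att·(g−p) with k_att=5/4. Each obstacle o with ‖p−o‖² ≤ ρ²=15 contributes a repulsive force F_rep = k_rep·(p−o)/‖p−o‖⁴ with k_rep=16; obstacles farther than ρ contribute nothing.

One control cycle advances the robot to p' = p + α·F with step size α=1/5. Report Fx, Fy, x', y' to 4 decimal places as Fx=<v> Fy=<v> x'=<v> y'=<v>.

F_att = 5/4·(g−p) = 5/4·(4,3) = (5.0000,3.7500)
o1: d²=8 ≤ ρ²=15; F_rep = 16·(-2,2)/8² = (-0.5000,0.5000)
o2: d²=468 > ρ²=15 → inactive
o3: d²=290 > ρ²=15 → inactive
o4: d²=17 > ρ²=15 → inactive
F = F_att + ΣF_rep = (4.5000,4.2500)
p' = p + 1/5·F = (-0.1000,-5.1500)

Fx=4.5000 Fy=4.2500 x'=-0.1000 y'=-5.1500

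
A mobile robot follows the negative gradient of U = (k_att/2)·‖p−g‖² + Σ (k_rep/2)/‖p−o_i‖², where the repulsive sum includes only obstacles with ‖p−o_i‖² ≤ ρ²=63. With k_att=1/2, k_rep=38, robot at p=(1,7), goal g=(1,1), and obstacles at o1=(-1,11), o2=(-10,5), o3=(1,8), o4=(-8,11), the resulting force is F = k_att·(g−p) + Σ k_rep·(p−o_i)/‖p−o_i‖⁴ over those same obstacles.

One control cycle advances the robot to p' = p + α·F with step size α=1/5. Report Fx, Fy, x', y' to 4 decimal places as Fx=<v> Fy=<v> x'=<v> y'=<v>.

F_att = 1/2·(g−p) = 1/2·(0,-6) = (0.0000,-3.0000)
o1: d²=20 ≤ ρ²=63; F_rep = 38·(2,-4)/20² = (0.1900,-0.3800)
o2: d²=125 > ρ²=63 → inactive
o3: d²=1 ≤ ρ²=63; F_rep = 38·(0,-1)/1² = (0.0000,-38.0000)
o4: d²=97 > ρ²=63 → inactive
F = F_att + ΣF_rep = (0.1900,-41.3800)
p' = p + 1/5·F = (1.0380,-1.2760)

Fx=0.1900 Fy=-41.3800 x'=1.0380 y'=-1.2760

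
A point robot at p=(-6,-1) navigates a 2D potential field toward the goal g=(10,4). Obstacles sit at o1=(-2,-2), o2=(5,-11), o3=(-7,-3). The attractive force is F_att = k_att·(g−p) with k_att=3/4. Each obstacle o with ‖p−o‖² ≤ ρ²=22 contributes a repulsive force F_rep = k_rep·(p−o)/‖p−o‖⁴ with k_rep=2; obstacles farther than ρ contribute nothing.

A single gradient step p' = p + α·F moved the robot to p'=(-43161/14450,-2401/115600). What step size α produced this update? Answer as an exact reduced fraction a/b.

F_att = 3/4·(g−p) = 3/4·(16,5) = (12.0000,3.7500)
o1: d²=17 ≤ ρ²=22; F_rep = 2·(-4,1)/17² = (-0.0277,0.0069)
o2: d²=221 > ρ²=22 → inactive
o3: d²=5 ≤ ρ²=22; F_rep = 2·(1,2)/5² = (0.0800,0.1600)
F = F_att + ΣF_rep = (12.0523,3.9169)
Δp = p'−p = (3.0131,0.9792); α = Δx/Fx = (43539/14450) / (87078/7225) = 1/4
check: Δy/Fy = (113199/115600) / (113199/28900) = 1/4 ✓

α = 1/4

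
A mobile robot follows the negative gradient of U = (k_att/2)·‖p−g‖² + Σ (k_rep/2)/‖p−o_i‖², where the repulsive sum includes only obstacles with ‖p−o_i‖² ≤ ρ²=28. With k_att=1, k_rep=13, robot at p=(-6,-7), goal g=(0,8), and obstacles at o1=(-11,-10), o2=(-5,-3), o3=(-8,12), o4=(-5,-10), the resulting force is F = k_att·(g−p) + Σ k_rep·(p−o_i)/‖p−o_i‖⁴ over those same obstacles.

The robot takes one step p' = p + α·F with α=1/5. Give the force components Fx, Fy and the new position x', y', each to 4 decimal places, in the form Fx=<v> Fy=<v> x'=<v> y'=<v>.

F_att = 1·(g−p) = 1·(6,15) = (6.0000,15.0000)
o1: d²=34 > ρ²=28 → inactive
o2: d²=17 ≤ ρ²=28; F_rep = 13·(-1,-4)/17² = (-0.0450,-0.1799)
o3: d²=365 > ρ²=28 → inactive
o4: d²=10 ≤ ρ²=28; F_rep = 13·(-1,3)/10² = (-0.1300,0.3900)
F = F_att + ΣF_rep = (5.8250,15.2101)
p' = p + 1/5·F = (-4.8350,-3.9580)

Fx=5.8250 Fy=15.2101 x'=-4.8350 y'=-3.9580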